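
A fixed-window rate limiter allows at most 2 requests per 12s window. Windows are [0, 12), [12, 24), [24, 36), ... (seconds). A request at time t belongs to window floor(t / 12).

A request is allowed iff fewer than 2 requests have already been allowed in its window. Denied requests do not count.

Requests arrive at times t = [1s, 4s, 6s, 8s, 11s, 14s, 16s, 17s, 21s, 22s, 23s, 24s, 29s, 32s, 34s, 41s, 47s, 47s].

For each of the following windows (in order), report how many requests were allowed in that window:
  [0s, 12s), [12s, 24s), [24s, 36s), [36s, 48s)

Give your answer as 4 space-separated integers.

Processing requests:
  req#1 t=1s (window 0): ALLOW
  req#2 t=4s (window 0): ALLOW
  req#3 t=6s (window 0): DENY
  req#4 t=8s (window 0): DENY
  req#5 t=11s (window 0): DENY
  req#6 t=14s (window 1): ALLOW
  req#7 t=16s (window 1): ALLOW
  req#8 t=17s (window 1): DENY
  req#9 t=21s (window 1): DENY
  req#10 t=22s (window 1): DENY
  req#11 t=23s (window 1): DENY
  req#12 t=24s (window 2): ALLOW
  req#13 t=29s (window 2): ALLOW
  req#14 t=32s (window 2): DENY
  req#15 t=34s (window 2): DENY
  req#16 t=41s (window 3): ALLOW
  req#17 t=47s (window 3): ALLOW
  req#18 t=47s (window 3): DENY

Allowed counts by window: 2 2 2 2

Answer: 2 2 2 2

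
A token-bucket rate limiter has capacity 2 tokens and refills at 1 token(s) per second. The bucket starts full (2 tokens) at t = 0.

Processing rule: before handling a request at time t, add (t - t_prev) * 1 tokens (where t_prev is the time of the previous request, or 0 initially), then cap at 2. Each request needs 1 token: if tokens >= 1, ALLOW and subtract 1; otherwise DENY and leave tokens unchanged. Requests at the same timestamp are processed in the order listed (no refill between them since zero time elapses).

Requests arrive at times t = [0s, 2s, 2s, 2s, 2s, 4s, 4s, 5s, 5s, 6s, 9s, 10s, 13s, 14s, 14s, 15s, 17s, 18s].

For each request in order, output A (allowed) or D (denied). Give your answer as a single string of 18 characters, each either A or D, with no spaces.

Simulating step by step:
  req#1 t=0s: ALLOW
  req#2 t=2s: ALLOW
  req#3 t=2s: ALLOW
  req#4 t=2s: DENY
  req#5 t=2s: DENY
  req#6 t=4s: ALLOW
  req#7 t=4s: ALLOW
  req#8 t=5s: ALLOW
  req#9 t=5s: DENY
  req#10 t=6s: ALLOW
  req#11 t=9s: ALLOW
  req#12 t=10s: ALLOW
  req#13 t=13s: ALLOW
  req#14 t=14s: ALLOW
  req#15 t=14s: ALLOW
  req#16 t=15s: ALLOW
  req#17 t=17s: ALLOW
  req#18 t=18s: ALLOW

Answer: AAADDAAADAAAAAAAAA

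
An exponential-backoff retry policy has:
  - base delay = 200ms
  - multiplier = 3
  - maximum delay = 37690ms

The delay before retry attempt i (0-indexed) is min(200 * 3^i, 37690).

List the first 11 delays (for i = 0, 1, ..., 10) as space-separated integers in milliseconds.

Computing each delay:
  i=0: min(200*3^0, 37690) = 200
  i=1: min(200*3^1, 37690) = 600
  i=2: min(200*3^2, 37690) = 1800
  i=3: min(200*3^3, 37690) = 5400
  i=4: min(200*3^4, 37690) = 16200
  i=5: min(200*3^5, 37690) = 37690
  i=6: min(200*3^6, 37690) = 37690
  i=7: min(200*3^7, 37690) = 37690
  i=8: min(200*3^8, 37690) = 37690
  i=9: min(200*3^9, 37690) = 37690
  i=10: min(200*3^10, 37690) = 37690

Answer: 200 600 1800 5400 16200 37690 37690 37690 37690 37690 37690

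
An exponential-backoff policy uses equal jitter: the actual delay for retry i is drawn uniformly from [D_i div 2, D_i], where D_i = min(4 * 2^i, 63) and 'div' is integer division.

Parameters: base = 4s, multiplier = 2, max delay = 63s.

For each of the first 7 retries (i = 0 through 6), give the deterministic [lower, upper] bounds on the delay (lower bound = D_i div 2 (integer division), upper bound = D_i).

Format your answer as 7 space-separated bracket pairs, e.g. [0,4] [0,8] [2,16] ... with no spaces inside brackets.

Answer: [2,4] [4,8] [8,16] [16,32] [31,63] [31,63] [31,63]

Derivation:
Computing bounds per retry:
  i=0: D_i=min(4*2^0,63)=4, bounds=[2,4]
  i=1: D_i=min(4*2^1,63)=8, bounds=[4,8]
  i=2: D_i=min(4*2^2,63)=16, bounds=[8,16]
  i=3: D_i=min(4*2^3,63)=32, bounds=[16,32]
  i=4: D_i=min(4*2^4,63)=63, bounds=[31,63]
  i=5: D_i=min(4*2^5,63)=63, bounds=[31,63]
  i=6: D_i=min(4*2^6,63)=63, bounds=[31,63]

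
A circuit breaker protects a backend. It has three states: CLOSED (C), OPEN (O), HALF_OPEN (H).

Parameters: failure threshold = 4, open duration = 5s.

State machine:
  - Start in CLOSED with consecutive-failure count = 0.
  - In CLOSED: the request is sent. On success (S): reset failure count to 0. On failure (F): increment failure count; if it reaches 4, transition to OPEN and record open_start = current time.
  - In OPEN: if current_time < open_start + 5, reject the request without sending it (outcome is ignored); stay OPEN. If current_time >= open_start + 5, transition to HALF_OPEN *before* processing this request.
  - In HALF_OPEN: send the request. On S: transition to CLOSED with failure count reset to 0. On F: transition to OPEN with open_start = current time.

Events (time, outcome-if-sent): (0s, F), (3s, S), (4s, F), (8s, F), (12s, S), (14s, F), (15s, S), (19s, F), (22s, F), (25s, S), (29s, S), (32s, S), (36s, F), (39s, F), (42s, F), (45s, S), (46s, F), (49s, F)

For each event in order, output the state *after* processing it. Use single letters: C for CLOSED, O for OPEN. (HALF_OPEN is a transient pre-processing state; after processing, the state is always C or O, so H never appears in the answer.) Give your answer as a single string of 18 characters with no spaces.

Answer: CCCCCCCCCCCCCCCCCC

Derivation:
State after each event:
  event#1 t=0s outcome=F: state=CLOSED
  event#2 t=3s outcome=S: state=CLOSED
  event#3 t=4s outcome=F: state=CLOSED
  event#4 t=8s outcome=F: state=CLOSED
  event#5 t=12s outcome=S: state=CLOSED
  event#6 t=14s outcome=F: state=CLOSED
  event#7 t=15s outcome=S: state=CLOSED
  event#8 t=19s outcome=F: state=CLOSED
  event#9 t=22s outcome=F: state=CLOSED
  event#10 t=25s outcome=S: state=CLOSED
  event#11 t=29s outcome=S: state=CLOSED
  event#12 t=32s outcome=S: state=CLOSED
  event#13 t=36s outcome=F: state=CLOSED
  event#14 t=39s outcome=F: state=CLOSED
  event#15 t=42s outcome=F: state=CLOSED
  event#16 t=45s outcome=S: state=CLOSED
  event#17 t=46s outcome=F: state=CLOSED
  event#18 t=49s outcome=F: state=CLOSED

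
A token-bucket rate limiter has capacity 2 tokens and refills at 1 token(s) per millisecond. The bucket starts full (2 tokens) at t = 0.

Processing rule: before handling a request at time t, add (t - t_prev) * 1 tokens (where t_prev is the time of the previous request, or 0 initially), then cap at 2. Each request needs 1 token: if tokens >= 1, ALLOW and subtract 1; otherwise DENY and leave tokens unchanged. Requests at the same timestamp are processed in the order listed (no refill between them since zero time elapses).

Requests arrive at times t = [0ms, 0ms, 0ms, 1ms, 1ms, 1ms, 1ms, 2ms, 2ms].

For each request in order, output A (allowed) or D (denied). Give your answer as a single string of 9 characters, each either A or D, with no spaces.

Answer: AADADDDAD

Derivation:
Simulating step by step:
  req#1 t=0ms: ALLOW
  req#2 t=0ms: ALLOW
  req#3 t=0ms: DENY
  req#4 t=1ms: ALLOW
  req#5 t=1ms: DENY
  req#6 t=1ms: DENY
  req#7 t=1ms: DENY
  req#8 t=2ms: ALLOW
  req#9 t=2ms: DENY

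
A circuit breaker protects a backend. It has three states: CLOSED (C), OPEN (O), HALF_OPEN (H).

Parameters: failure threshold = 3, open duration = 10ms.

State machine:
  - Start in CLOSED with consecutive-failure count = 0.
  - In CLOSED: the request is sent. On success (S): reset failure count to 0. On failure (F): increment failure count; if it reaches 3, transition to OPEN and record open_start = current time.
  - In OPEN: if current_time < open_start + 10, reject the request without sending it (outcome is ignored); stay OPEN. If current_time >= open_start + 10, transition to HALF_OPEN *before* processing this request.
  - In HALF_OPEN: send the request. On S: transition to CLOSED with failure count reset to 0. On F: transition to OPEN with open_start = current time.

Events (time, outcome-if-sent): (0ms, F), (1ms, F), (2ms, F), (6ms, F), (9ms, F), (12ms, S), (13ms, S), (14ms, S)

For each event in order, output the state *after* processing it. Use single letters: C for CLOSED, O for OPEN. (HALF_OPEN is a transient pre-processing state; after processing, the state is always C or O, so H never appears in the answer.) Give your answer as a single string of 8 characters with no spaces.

State after each event:
  event#1 t=0ms outcome=F: state=CLOSED
  event#2 t=1ms outcome=F: state=CLOSED
  event#3 t=2ms outcome=F: state=OPEN
  event#4 t=6ms outcome=F: state=OPEN
  event#5 t=9ms outcome=F: state=OPEN
  event#6 t=12ms outcome=S: state=CLOSED
  event#7 t=13ms outcome=S: state=CLOSED
  event#8 t=14ms outcome=S: state=CLOSED

Answer: CCOOOCCC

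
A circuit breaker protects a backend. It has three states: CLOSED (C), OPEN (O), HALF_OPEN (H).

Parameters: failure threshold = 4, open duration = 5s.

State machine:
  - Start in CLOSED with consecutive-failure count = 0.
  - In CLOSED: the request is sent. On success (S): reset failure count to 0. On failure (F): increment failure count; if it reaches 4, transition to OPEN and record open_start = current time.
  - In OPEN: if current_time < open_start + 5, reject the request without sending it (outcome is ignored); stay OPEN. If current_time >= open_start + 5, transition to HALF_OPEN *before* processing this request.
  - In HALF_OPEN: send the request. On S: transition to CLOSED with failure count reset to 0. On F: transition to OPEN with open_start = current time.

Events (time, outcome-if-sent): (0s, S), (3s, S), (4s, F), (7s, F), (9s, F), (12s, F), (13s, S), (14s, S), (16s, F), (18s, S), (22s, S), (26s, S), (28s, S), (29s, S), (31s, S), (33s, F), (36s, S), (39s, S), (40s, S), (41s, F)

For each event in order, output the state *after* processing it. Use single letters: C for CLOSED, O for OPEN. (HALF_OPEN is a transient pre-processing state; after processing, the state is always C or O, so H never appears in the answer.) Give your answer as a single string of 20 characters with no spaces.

State after each event:
  event#1 t=0s outcome=S: state=CLOSED
  event#2 t=3s outcome=S: state=CLOSED
  event#3 t=4s outcome=F: state=CLOSED
  event#4 t=7s outcome=F: state=CLOSED
  event#5 t=9s outcome=F: state=CLOSED
  event#6 t=12s outcome=F: state=OPEN
  event#7 t=13s outcome=S: state=OPEN
  event#8 t=14s outcome=S: state=OPEN
  event#9 t=16s outcome=F: state=OPEN
  event#10 t=18s outcome=S: state=CLOSED
  event#11 t=22s outcome=S: state=CLOSED
  event#12 t=26s outcome=S: state=CLOSED
  event#13 t=28s outcome=S: state=CLOSED
  event#14 t=29s outcome=S: state=CLOSED
  event#15 t=31s outcome=S: state=CLOSED
  event#16 t=33s outcome=F: state=CLOSED
  event#17 t=36s outcome=S: state=CLOSED
  event#18 t=39s outcome=S: state=CLOSED
  event#19 t=40s outcome=S: state=CLOSED
  event#20 t=41s outcome=F: state=CLOSED

Answer: CCCCCOOOOCCCCCCCCCCC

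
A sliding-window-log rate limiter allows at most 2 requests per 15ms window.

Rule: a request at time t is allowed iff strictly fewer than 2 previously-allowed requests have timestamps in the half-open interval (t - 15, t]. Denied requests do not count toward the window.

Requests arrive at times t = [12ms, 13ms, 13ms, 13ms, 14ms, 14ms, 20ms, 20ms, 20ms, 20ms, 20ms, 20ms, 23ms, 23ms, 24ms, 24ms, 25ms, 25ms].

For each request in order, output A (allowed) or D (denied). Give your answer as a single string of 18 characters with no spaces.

Tracking allowed requests in the window:
  req#1 t=12ms: ALLOW
  req#2 t=13ms: ALLOW
  req#3 t=13ms: DENY
  req#4 t=13ms: DENY
  req#5 t=14ms: DENY
  req#6 t=14ms: DENY
  req#7 t=20ms: DENY
  req#8 t=20ms: DENY
  req#9 t=20ms: DENY
  req#10 t=20ms: DENY
  req#11 t=20ms: DENY
  req#12 t=20ms: DENY
  req#13 t=23ms: DENY
  req#14 t=23ms: DENY
  req#15 t=24ms: DENY
  req#16 t=24ms: DENY
  req#17 t=25ms: DENY
  req#18 t=25ms: DENY

Answer: AADDDDDDDDDDDDDDDD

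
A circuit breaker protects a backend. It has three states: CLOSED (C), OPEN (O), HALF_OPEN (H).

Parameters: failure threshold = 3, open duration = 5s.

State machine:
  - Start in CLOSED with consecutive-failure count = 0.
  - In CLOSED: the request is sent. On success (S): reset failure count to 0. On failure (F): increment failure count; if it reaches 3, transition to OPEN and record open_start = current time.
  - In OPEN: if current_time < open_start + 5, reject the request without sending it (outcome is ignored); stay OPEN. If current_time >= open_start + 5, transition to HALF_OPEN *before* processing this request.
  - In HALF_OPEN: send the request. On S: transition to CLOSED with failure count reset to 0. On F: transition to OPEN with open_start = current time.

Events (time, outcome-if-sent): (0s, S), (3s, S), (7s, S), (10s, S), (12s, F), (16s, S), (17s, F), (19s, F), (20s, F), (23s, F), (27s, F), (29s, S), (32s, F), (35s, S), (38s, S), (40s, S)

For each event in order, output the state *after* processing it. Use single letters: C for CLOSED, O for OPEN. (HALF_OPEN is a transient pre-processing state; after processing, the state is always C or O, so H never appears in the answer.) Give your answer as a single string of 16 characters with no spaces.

State after each event:
  event#1 t=0s outcome=S: state=CLOSED
  event#2 t=3s outcome=S: state=CLOSED
  event#3 t=7s outcome=S: state=CLOSED
  event#4 t=10s outcome=S: state=CLOSED
  event#5 t=12s outcome=F: state=CLOSED
  event#6 t=16s outcome=S: state=CLOSED
  event#7 t=17s outcome=F: state=CLOSED
  event#8 t=19s outcome=F: state=CLOSED
  event#9 t=20s outcome=F: state=OPEN
  event#10 t=23s outcome=F: state=OPEN
  event#11 t=27s outcome=F: state=OPEN
  event#12 t=29s outcome=S: state=OPEN
  event#13 t=32s outcome=F: state=OPEN
  event#14 t=35s outcome=S: state=OPEN
  event#15 t=38s outcome=S: state=CLOSED
  event#16 t=40s outcome=S: state=CLOSED

Answer: CCCCCCCCOOOOOOCC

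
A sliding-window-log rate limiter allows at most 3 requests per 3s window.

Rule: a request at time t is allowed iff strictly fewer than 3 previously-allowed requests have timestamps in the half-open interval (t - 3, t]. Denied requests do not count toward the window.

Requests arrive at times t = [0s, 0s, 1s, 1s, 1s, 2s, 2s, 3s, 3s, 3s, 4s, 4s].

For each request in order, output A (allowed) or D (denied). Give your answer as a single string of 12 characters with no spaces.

Answer: AAADDDDAADAD

Derivation:
Tracking allowed requests in the window:
  req#1 t=0s: ALLOW
  req#2 t=0s: ALLOW
  req#3 t=1s: ALLOW
  req#4 t=1s: DENY
  req#5 t=1s: DENY
  req#6 t=2s: DENY
  req#7 t=2s: DENY
  req#8 t=3s: ALLOW
  req#9 t=3s: ALLOW
  req#10 t=3s: DENY
  req#11 t=4s: ALLOW
  req#12 t=4s: DENY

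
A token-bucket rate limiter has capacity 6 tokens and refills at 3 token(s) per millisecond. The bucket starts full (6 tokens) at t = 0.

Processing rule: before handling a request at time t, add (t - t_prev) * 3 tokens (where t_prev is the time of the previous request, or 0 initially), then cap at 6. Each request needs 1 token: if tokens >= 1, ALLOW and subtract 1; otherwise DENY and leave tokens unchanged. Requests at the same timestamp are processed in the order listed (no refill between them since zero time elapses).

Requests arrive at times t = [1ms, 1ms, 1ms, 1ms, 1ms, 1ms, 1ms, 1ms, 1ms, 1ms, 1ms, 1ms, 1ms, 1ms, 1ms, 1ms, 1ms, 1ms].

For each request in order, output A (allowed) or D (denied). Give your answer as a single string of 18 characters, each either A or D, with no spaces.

Answer: AAAAAADDDDDDDDDDDD

Derivation:
Simulating step by step:
  req#1 t=1ms: ALLOW
  req#2 t=1ms: ALLOW
  req#3 t=1ms: ALLOW
  req#4 t=1ms: ALLOW
  req#5 t=1ms: ALLOW
  req#6 t=1ms: ALLOW
  req#7 t=1ms: DENY
  req#8 t=1ms: DENY
  req#9 t=1ms: DENY
  req#10 t=1ms: DENY
  req#11 t=1ms: DENY
  req#12 t=1ms: DENY
  req#13 t=1ms: DENY
  req#14 t=1ms: DENY
  req#15 t=1ms: DENY
  req#16 t=1ms: DENY
  req#17 t=1ms: DENY
  req#18 t=1ms: DENY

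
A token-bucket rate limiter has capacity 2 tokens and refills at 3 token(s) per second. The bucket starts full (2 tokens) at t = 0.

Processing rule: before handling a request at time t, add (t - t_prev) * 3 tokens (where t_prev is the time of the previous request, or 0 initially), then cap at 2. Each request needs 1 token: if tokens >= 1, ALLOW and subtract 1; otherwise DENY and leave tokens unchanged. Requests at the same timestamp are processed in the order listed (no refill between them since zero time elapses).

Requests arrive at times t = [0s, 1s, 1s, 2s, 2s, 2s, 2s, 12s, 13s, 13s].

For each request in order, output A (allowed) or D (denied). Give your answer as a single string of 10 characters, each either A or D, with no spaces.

Answer: AAAAADDAAA

Derivation:
Simulating step by step:
  req#1 t=0s: ALLOW
  req#2 t=1s: ALLOW
  req#3 t=1s: ALLOW
  req#4 t=2s: ALLOW
  req#5 t=2s: ALLOW
  req#6 t=2s: DENY
  req#7 t=2s: DENY
  req#8 t=12s: ALLOW
  req#9 t=13s: ALLOW
  req#10 t=13s: ALLOW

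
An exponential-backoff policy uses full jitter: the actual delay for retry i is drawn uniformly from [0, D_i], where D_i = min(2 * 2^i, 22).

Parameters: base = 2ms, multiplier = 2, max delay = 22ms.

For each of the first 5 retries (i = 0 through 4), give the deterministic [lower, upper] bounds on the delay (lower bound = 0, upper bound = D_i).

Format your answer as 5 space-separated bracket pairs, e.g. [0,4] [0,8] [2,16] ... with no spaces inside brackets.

Answer: [0,2] [0,4] [0,8] [0,16] [0,22]

Derivation:
Computing bounds per retry:
  i=0: D_i=min(2*2^0,22)=2, bounds=[0,2]
  i=1: D_i=min(2*2^1,22)=4, bounds=[0,4]
  i=2: D_i=min(2*2^2,22)=8, bounds=[0,8]
  i=3: D_i=min(2*2^3,22)=16, bounds=[0,16]
  i=4: D_i=min(2*2^4,22)=22, bounds=[0,22]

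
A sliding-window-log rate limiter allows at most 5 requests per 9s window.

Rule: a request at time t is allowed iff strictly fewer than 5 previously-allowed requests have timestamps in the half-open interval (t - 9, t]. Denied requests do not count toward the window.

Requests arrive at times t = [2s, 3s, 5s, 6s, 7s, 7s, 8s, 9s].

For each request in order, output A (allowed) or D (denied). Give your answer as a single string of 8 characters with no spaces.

Answer: AAAAADDD

Derivation:
Tracking allowed requests in the window:
  req#1 t=2s: ALLOW
  req#2 t=3s: ALLOW
  req#3 t=5s: ALLOW
  req#4 t=6s: ALLOW
  req#5 t=7s: ALLOW
  req#6 t=7s: DENY
  req#7 t=8s: DENY
  req#8 t=9s: DENY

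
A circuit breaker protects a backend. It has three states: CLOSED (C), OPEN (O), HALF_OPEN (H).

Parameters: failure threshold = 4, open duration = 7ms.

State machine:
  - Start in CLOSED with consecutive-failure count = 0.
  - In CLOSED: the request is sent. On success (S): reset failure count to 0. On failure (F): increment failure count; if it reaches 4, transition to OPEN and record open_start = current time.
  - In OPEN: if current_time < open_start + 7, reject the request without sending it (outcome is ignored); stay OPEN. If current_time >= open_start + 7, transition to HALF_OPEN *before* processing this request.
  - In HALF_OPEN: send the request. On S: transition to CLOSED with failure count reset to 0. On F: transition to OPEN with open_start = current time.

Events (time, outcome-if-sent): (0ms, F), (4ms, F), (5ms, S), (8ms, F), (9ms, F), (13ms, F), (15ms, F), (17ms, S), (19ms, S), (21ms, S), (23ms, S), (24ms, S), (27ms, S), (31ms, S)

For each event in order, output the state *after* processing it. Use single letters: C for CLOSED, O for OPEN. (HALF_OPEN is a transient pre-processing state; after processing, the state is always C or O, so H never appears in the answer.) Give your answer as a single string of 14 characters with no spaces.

Answer: CCCCCCOOOOCCCC

Derivation:
State after each event:
  event#1 t=0ms outcome=F: state=CLOSED
  event#2 t=4ms outcome=F: state=CLOSED
  event#3 t=5ms outcome=S: state=CLOSED
  event#4 t=8ms outcome=F: state=CLOSED
  event#5 t=9ms outcome=F: state=CLOSED
  event#6 t=13ms outcome=F: state=CLOSED
  event#7 t=15ms outcome=F: state=OPEN
  event#8 t=17ms outcome=S: state=OPEN
  event#9 t=19ms outcome=S: state=OPEN
  event#10 t=21ms outcome=S: state=OPEN
  event#11 t=23ms outcome=S: state=CLOSED
  event#12 t=24ms outcome=S: state=CLOSED
  event#13 t=27ms outcome=S: state=CLOSED
  event#14 t=31ms outcome=S: state=CLOSED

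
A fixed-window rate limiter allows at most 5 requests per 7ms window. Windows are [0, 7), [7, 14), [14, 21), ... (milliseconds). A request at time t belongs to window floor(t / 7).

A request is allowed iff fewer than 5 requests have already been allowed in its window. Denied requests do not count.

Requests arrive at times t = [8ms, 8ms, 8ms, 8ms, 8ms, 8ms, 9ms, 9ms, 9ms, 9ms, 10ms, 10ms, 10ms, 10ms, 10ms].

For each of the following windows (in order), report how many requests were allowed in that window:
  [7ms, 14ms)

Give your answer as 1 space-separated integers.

Answer: 5

Derivation:
Processing requests:
  req#1 t=8ms (window 1): ALLOW
  req#2 t=8ms (window 1): ALLOW
  req#3 t=8ms (window 1): ALLOW
  req#4 t=8ms (window 1): ALLOW
  req#5 t=8ms (window 1): ALLOW
  req#6 t=8ms (window 1): DENY
  req#7 t=9ms (window 1): DENY
  req#8 t=9ms (window 1): DENY
  req#9 t=9ms (window 1): DENY
  req#10 t=9ms (window 1): DENY
  req#11 t=10ms (window 1): DENY
  req#12 t=10ms (window 1): DENY
  req#13 t=10ms (window 1): DENY
  req#14 t=10ms (window 1): DENY
  req#15 t=10ms (window 1): DENY

Allowed counts by window: 5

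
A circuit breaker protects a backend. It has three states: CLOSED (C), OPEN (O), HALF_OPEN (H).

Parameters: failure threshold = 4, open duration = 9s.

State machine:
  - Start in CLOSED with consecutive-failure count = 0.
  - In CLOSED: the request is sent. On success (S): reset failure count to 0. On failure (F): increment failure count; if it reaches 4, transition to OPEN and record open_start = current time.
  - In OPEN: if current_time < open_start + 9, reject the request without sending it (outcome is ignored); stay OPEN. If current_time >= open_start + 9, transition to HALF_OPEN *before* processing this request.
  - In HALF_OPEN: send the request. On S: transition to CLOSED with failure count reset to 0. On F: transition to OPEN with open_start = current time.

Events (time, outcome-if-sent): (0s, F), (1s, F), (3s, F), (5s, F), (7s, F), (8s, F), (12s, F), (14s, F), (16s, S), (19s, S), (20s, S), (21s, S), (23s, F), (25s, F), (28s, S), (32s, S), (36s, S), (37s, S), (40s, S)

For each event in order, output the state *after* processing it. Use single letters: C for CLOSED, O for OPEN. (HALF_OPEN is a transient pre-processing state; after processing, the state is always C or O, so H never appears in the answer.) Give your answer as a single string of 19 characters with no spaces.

State after each event:
  event#1 t=0s outcome=F: state=CLOSED
  event#2 t=1s outcome=F: state=CLOSED
  event#3 t=3s outcome=F: state=CLOSED
  event#4 t=5s outcome=F: state=OPEN
  event#5 t=7s outcome=F: state=OPEN
  event#6 t=8s outcome=F: state=OPEN
  event#7 t=12s outcome=F: state=OPEN
  event#8 t=14s outcome=F: state=OPEN
  event#9 t=16s outcome=S: state=OPEN
  event#10 t=19s outcome=S: state=OPEN
  event#11 t=20s outcome=S: state=OPEN
  event#12 t=21s outcome=S: state=OPEN
  event#13 t=23s outcome=F: state=OPEN
  event#14 t=25s outcome=F: state=OPEN
  event#15 t=28s outcome=S: state=OPEN
  event#16 t=32s outcome=S: state=CLOSED
  event#17 t=36s outcome=S: state=CLOSED
  event#18 t=37s outcome=S: state=CLOSED
  event#19 t=40s outcome=S: state=CLOSED

Answer: CCCOOOOOOOOOOOOCCCC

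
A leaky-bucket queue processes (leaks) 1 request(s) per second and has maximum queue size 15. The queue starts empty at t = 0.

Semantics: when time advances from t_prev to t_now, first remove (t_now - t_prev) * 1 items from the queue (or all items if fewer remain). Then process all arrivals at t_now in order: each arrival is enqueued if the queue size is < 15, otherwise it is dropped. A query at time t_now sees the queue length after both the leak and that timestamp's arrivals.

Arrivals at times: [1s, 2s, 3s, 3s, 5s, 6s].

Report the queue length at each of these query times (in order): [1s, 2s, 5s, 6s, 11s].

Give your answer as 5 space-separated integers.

Queue lengths at query times:
  query t=1s: backlog = 1
  query t=2s: backlog = 1
  query t=5s: backlog = 1
  query t=6s: backlog = 1
  query t=11s: backlog = 0

Answer: 1 1 1 1 0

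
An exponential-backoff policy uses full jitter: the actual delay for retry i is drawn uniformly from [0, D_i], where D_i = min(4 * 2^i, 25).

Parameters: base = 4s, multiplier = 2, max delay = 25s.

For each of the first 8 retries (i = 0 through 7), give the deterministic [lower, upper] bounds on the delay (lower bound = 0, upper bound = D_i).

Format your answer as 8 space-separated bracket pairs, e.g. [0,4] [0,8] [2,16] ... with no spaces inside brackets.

Answer: [0,4] [0,8] [0,16] [0,25] [0,25] [0,25] [0,25] [0,25]

Derivation:
Computing bounds per retry:
  i=0: D_i=min(4*2^0,25)=4, bounds=[0,4]
  i=1: D_i=min(4*2^1,25)=8, bounds=[0,8]
  i=2: D_i=min(4*2^2,25)=16, bounds=[0,16]
  i=3: D_i=min(4*2^3,25)=25, bounds=[0,25]
  i=4: D_i=min(4*2^4,25)=25, bounds=[0,25]
  i=5: D_i=min(4*2^5,25)=25, bounds=[0,25]
  i=6: D_i=min(4*2^6,25)=25, bounds=[0,25]
  i=7: D_i=min(4*2^7,25)=25, bounds=[0,25]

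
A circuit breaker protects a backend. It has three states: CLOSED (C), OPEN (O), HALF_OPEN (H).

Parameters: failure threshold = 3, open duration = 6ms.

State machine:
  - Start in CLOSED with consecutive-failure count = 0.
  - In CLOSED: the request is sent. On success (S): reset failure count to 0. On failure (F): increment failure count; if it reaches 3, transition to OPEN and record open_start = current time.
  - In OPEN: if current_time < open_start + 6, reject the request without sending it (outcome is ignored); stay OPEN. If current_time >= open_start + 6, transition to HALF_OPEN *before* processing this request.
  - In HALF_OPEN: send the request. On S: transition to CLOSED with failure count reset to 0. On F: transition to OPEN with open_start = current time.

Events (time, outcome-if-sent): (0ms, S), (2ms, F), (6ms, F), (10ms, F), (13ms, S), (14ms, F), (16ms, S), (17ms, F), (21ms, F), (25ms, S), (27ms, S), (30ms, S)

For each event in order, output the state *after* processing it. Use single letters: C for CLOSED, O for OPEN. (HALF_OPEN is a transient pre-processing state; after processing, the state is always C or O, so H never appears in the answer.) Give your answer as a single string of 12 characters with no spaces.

State after each event:
  event#1 t=0ms outcome=S: state=CLOSED
  event#2 t=2ms outcome=F: state=CLOSED
  event#3 t=6ms outcome=F: state=CLOSED
  event#4 t=10ms outcome=F: state=OPEN
  event#5 t=13ms outcome=S: state=OPEN
  event#6 t=14ms outcome=F: state=OPEN
  event#7 t=16ms outcome=S: state=CLOSED
  event#8 t=17ms outcome=F: state=CLOSED
  event#9 t=21ms outcome=F: state=CLOSED
  event#10 t=25ms outcome=S: state=CLOSED
  event#11 t=27ms outcome=S: state=CLOSED
  event#12 t=30ms outcome=S: state=CLOSED

Answer: CCCOOOCCCCCC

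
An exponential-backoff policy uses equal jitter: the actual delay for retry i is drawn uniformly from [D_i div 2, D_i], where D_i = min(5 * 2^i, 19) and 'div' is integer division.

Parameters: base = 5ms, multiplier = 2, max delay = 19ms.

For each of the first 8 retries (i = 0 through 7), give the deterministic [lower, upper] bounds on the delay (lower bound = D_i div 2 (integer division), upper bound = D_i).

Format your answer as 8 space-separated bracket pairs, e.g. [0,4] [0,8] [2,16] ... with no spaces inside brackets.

Computing bounds per retry:
  i=0: D_i=min(5*2^0,19)=5, bounds=[2,5]
  i=1: D_i=min(5*2^1,19)=10, bounds=[5,10]
  i=2: D_i=min(5*2^2,19)=19, bounds=[9,19]
  i=3: D_i=min(5*2^3,19)=19, bounds=[9,19]
  i=4: D_i=min(5*2^4,19)=19, bounds=[9,19]
  i=5: D_i=min(5*2^5,19)=19, bounds=[9,19]
  i=6: D_i=min(5*2^6,19)=19, bounds=[9,19]
  i=7: D_i=min(5*2^7,19)=19, bounds=[9,19]

Answer: [2,5] [5,10] [9,19] [9,19] [9,19] [9,19] [9,19] [9,19]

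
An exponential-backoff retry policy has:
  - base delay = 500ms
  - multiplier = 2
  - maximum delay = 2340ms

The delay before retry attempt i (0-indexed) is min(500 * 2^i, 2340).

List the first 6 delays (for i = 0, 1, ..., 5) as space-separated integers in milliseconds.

Answer: 500 1000 2000 2340 2340 2340

Derivation:
Computing each delay:
  i=0: min(500*2^0, 2340) = 500
  i=1: min(500*2^1, 2340) = 1000
  i=2: min(500*2^2, 2340) = 2000
  i=3: min(500*2^3, 2340) = 2340
  i=4: min(500*2^4, 2340) = 2340
  i=5: min(500*2^5, 2340) = 2340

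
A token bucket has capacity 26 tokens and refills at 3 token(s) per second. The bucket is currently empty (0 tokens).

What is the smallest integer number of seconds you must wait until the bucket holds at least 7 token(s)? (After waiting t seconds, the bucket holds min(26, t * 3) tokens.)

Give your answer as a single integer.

Answer: 3

Derivation:
Need t * 3 >= 7, so t >= 7/3.
Smallest integer t = ceil(7/3) = 3.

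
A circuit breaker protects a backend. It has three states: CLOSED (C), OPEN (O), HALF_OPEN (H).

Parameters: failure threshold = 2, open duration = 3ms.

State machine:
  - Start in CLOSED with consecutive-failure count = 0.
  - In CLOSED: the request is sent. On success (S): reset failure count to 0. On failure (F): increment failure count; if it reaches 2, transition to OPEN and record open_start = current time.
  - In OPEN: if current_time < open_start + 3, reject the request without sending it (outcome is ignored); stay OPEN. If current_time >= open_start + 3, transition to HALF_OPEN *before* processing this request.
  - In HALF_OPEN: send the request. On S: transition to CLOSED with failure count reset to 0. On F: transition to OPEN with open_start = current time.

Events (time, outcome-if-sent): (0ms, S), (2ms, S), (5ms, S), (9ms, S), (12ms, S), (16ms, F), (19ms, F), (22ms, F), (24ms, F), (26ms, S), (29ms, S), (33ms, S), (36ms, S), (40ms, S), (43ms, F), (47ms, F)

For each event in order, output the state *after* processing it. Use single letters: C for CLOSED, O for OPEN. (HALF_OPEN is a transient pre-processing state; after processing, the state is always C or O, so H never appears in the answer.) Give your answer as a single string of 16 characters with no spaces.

Answer: CCCCCCOOOCCCCCCO

Derivation:
State after each event:
  event#1 t=0ms outcome=S: state=CLOSED
  event#2 t=2ms outcome=S: state=CLOSED
  event#3 t=5ms outcome=S: state=CLOSED
  event#4 t=9ms outcome=S: state=CLOSED
  event#5 t=12ms outcome=S: state=CLOSED
  event#6 t=16ms outcome=F: state=CLOSED
  event#7 t=19ms outcome=F: state=OPEN
  event#8 t=22ms outcome=F: state=OPEN
  event#9 t=24ms outcome=F: state=OPEN
  event#10 t=26ms outcome=S: state=CLOSED
  event#11 t=29ms outcome=S: state=CLOSED
  event#12 t=33ms outcome=S: state=CLOSED
  event#13 t=36ms outcome=S: state=CLOSED
  event#14 t=40ms outcome=S: state=CLOSED
  event#15 t=43ms outcome=F: state=CLOSED
  event#16 t=47ms outcome=F: state=OPEN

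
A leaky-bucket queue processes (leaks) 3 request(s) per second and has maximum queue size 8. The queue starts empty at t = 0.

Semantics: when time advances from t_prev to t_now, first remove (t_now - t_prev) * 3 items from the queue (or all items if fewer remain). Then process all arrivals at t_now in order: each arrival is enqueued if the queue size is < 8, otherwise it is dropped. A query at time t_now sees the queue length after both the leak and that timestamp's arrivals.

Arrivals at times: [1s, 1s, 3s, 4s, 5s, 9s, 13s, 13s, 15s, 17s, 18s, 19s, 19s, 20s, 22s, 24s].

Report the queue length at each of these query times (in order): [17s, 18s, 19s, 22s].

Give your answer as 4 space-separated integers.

Queue lengths at query times:
  query t=17s: backlog = 1
  query t=18s: backlog = 1
  query t=19s: backlog = 2
  query t=22s: backlog = 1

Answer: 1 1 2 1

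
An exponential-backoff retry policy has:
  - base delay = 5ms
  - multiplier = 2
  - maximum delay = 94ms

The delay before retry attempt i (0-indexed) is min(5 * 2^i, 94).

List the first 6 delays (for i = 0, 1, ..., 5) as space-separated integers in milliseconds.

Answer: 5 10 20 40 80 94

Derivation:
Computing each delay:
  i=0: min(5*2^0, 94) = 5
  i=1: min(5*2^1, 94) = 10
  i=2: min(5*2^2, 94) = 20
  i=3: min(5*2^3, 94) = 40
  i=4: min(5*2^4, 94) = 80
  i=5: min(5*2^5, 94) = 94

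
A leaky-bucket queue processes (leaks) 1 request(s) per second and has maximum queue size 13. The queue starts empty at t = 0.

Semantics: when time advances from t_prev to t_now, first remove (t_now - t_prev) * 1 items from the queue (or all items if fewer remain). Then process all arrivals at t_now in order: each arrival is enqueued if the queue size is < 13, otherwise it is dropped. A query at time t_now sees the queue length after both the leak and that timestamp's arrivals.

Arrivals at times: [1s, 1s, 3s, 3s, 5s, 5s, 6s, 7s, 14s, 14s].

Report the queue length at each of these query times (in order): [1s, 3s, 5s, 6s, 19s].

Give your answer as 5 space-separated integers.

Answer: 2 2 2 2 0

Derivation:
Queue lengths at query times:
  query t=1s: backlog = 2
  query t=3s: backlog = 2
  query t=5s: backlog = 2
  query t=6s: backlog = 2
  query t=19s: backlog = 0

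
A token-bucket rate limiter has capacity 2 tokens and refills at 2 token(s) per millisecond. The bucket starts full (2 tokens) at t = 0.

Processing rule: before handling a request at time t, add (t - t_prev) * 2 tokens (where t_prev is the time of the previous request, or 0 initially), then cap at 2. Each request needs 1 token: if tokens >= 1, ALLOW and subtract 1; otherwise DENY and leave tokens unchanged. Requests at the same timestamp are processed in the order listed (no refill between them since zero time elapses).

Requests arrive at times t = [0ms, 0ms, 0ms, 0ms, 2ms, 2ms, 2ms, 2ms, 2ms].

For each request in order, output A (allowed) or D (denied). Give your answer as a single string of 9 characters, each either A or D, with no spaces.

Answer: AADDAADDD

Derivation:
Simulating step by step:
  req#1 t=0ms: ALLOW
  req#2 t=0ms: ALLOW
  req#3 t=0ms: DENY
  req#4 t=0ms: DENY
  req#5 t=2ms: ALLOW
  req#6 t=2ms: ALLOW
  req#7 t=2ms: DENY
  req#8 t=2ms: DENY
  req#9 t=2ms: DENY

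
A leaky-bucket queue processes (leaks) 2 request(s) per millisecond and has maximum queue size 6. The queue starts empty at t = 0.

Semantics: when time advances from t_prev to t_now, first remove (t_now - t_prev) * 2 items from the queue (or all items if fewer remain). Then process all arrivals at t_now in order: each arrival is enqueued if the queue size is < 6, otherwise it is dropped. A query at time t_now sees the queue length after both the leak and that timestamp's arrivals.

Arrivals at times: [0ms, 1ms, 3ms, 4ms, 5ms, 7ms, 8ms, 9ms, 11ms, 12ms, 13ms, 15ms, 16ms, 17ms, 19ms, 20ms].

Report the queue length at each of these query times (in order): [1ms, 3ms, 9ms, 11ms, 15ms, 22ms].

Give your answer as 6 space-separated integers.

Answer: 1 1 1 1 1 0

Derivation:
Queue lengths at query times:
  query t=1ms: backlog = 1
  query t=3ms: backlog = 1
  query t=9ms: backlog = 1
  query t=11ms: backlog = 1
  query t=15ms: backlog = 1
  query t=22ms: backlog = 0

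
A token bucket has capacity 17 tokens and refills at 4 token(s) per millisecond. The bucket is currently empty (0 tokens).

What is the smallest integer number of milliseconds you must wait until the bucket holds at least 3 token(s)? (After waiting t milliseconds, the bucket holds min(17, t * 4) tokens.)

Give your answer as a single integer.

Need t * 4 >= 3, so t >= 3/4.
Smallest integer t = ceil(3/4) = 1.

Answer: 1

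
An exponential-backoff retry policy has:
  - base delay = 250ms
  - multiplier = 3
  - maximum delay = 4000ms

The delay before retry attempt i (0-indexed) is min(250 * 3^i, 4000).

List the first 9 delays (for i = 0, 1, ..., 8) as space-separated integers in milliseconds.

Answer: 250 750 2250 4000 4000 4000 4000 4000 4000

Derivation:
Computing each delay:
  i=0: min(250*3^0, 4000) = 250
  i=1: min(250*3^1, 4000) = 750
  i=2: min(250*3^2, 4000) = 2250
  i=3: min(250*3^3, 4000) = 4000
  i=4: min(250*3^4, 4000) = 4000
  i=5: min(250*3^5, 4000) = 4000
  i=6: min(250*3^6, 4000) = 4000
  i=7: min(250*3^7, 4000) = 4000
  i=8: min(250*3^8, 4000) = 4000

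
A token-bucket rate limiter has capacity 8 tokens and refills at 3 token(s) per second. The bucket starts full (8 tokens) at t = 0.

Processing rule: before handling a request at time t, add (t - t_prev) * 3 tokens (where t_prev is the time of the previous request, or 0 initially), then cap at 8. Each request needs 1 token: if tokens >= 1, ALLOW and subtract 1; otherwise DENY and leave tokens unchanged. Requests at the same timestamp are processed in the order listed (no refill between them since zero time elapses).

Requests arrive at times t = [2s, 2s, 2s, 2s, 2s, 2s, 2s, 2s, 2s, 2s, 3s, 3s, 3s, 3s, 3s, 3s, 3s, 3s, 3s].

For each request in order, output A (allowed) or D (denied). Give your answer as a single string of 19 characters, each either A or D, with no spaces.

Simulating step by step:
  req#1 t=2s: ALLOW
  req#2 t=2s: ALLOW
  req#3 t=2s: ALLOW
  req#4 t=2s: ALLOW
  req#5 t=2s: ALLOW
  req#6 t=2s: ALLOW
  req#7 t=2s: ALLOW
  req#8 t=2s: ALLOW
  req#9 t=2s: DENY
  req#10 t=2s: DENY
  req#11 t=3s: ALLOW
  req#12 t=3s: ALLOW
  req#13 t=3s: ALLOW
  req#14 t=3s: DENY
  req#15 t=3s: DENY
  req#16 t=3s: DENY
  req#17 t=3s: DENY
  req#18 t=3s: DENY
  req#19 t=3s: DENY

Answer: AAAAAAAADDAAADDDDDD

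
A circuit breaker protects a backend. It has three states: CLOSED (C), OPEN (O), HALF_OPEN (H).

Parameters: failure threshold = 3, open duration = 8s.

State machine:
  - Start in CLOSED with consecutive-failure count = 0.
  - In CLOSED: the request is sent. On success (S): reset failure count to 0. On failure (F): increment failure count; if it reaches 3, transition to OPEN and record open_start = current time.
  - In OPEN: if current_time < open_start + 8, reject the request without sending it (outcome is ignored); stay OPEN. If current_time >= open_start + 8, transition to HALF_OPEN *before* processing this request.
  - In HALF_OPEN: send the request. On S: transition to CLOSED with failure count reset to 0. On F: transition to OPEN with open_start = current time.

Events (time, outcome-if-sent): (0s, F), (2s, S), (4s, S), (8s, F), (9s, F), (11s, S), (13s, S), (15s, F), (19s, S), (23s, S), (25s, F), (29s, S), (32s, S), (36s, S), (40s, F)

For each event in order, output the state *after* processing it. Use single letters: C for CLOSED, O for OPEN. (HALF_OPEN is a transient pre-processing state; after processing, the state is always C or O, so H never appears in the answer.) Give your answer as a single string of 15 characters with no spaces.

Answer: CCCCCCCCCCCCCCC

Derivation:
State after each event:
  event#1 t=0s outcome=F: state=CLOSED
  event#2 t=2s outcome=S: state=CLOSED
  event#3 t=4s outcome=S: state=CLOSED
  event#4 t=8s outcome=F: state=CLOSED
  event#5 t=9s outcome=F: state=CLOSED
  event#6 t=11s outcome=S: state=CLOSED
  event#7 t=13s outcome=S: state=CLOSED
  event#8 t=15s outcome=F: state=CLOSED
  event#9 t=19s outcome=S: state=CLOSED
  event#10 t=23s outcome=S: state=CLOSED
  event#11 t=25s outcome=F: state=CLOSED
  event#12 t=29s outcome=S: state=CLOSED
  event#13 t=32s outcome=S: state=CLOSED
  event#14 t=36s outcome=S: state=CLOSED
  event#15 t=40s outcome=F: state=CLOSED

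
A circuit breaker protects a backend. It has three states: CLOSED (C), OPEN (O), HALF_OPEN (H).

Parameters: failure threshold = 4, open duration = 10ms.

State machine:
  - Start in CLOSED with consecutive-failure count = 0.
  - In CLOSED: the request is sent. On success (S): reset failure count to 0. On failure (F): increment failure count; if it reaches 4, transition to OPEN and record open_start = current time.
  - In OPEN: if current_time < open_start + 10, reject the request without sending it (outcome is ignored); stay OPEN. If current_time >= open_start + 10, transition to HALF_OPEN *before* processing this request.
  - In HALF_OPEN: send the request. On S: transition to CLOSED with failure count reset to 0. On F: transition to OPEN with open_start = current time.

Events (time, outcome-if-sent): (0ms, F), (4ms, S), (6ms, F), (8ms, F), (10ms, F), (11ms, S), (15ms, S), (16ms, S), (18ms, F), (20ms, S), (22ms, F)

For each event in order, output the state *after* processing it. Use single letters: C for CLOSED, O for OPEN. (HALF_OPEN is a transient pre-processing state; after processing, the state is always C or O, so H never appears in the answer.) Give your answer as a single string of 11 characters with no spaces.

State after each event:
  event#1 t=0ms outcome=F: state=CLOSED
  event#2 t=4ms outcome=S: state=CLOSED
  event#3 t=6ms outcome=F: state=CLOSED
  event#4 t=8ms outcome=F: state=CLOSED
  event#5 t=10ms outcome=F: state=CLOSED
  event#6 t=11ms outcome=S: state=CLOSED
  event#7 t=15ms outcome=S: state=CLOSED
  event#8 t=16ms outcome=S: state=CLOSED
  event#9 t=18ms outcome=F: state=CLOSED
  event#10 t=20ms outcome=S: state=CLOSED
  event#11 t=22ms outcome=F: state=CLOSED

Answer: CCCCCCCCCCC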